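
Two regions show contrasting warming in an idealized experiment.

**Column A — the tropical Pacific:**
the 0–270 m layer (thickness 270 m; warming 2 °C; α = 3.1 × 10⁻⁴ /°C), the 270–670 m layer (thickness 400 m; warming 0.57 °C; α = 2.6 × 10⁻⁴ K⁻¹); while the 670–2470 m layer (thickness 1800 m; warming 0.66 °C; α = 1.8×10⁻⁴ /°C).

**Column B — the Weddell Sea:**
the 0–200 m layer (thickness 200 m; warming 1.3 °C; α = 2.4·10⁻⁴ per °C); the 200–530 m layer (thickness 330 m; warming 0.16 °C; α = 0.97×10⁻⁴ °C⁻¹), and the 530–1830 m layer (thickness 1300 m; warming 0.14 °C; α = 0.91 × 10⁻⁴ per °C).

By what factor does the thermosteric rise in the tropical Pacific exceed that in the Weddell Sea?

A 0–270 m: 2 × 3.1×10⁻⁴ × 270 = 0.16740 m
A 270–670 m: 400 × 2.6×10⁻⁴ × 0.57 = 0.05928 m
A Layer 3: 0.66 × 1800 × 1.8×10⁻⁴ = 0.21384 m
A total: 0.44052 m
B 2.4×10⁻⁴ × 200 × 1.3 = 0.06240 m
B 200–530 m: 330 × 0.16 × 0.97×10⁻⁴ = 0.0051216 m
B 0.91×10⁻⁴ × 1300 × 0.14 = 0.016562 m
B total: 0.0840836 m
Ratio: 0.44052 / 0.0840836 ≈ 5.239

5.2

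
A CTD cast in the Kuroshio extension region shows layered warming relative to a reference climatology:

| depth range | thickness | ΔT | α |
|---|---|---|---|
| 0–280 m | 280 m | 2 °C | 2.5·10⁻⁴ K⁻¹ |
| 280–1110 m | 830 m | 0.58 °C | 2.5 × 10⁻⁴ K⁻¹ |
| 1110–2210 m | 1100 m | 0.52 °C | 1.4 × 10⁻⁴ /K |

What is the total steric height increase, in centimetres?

Layer 1: 2 × 2.5×10⁻⁴ × 280 = 0.14000 m
Layer 2: 2.5×10⁻⁴ × 830 × 0.58 = 0.12035 m
1110–2210 m: 0.52 × 1.4×10⁻⁴ × 1100 = 0.08008 m
Δh = 0.14000 + 0.12035 + 0.08008 = 0.34043 m

Δh ≈ 34.0 cm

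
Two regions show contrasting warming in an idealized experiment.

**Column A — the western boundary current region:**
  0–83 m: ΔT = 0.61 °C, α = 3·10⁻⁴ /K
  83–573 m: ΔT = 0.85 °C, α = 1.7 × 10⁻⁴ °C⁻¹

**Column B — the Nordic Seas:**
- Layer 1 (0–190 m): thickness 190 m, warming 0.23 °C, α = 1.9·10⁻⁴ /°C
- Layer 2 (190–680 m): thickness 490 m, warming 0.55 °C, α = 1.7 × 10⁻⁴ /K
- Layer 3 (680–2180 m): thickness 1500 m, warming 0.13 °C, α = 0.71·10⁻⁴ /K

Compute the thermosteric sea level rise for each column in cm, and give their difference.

Δh_A ≈ 8.60 cm, Δh_B ≈ 6.80 cm; difference ≈ 1.80 cm

A Layer 1: 3×10⁻⁴ × 83 × 0.61 = 0.015189 m
A Layer 2: 0.85 × 490 × 1.7×10⁻⁴ = 0.070805 m
A total: 0.085994 m
B Layer 1: 0.23 × 1.9×10⁻⁴ × 190 = 0.008303 m
B Layer 2: 490 × 0.55 × 1.7×10⁻⁴ = 0.045815 m
B 680–2180 m: 1500 × 0.13 × 0.71×10⁻⁴ = 0.013845 m
B total: 0.067963 m
Difference: 0.085994 − 0.067963 = 0.018031 m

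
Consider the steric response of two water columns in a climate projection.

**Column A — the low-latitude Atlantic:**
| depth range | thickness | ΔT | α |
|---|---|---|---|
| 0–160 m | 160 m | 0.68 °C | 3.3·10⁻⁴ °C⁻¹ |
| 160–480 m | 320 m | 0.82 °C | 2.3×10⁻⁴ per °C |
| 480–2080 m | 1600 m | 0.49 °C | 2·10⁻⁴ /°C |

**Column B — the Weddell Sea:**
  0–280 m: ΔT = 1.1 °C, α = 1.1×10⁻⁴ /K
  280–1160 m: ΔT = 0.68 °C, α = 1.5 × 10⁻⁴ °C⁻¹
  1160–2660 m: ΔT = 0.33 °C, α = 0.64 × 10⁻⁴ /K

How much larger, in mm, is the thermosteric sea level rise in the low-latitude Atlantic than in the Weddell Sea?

Δh_A − Δh_B ≈ 97.7 mm

A 0–160 m: 3.3×10⁻⁴ × 0.68 × 160 = 0.035904 m
A Layer 2: 320 × 0.82 × 2.3×10⁻⁴ = 0.060352 m
A 480–2080 m: 2×10⁻⁴ × 1600 × 0.49 = 0.15680 m
A total: 0.253056 m
B 1.1 × 280 × 1.1×10⁻⁴ = 0.03388 m
B Layer 2: 880 × 1.5×10⁻⁴ × 0.68 = 0.08976 m
B Layer 3: 0.33 × 0.64×10⁻⁴ × 1500 = 0.03168 m
B total: 0.15532 m
Difference: 0.253056 − 0.15532 = 0.097736 m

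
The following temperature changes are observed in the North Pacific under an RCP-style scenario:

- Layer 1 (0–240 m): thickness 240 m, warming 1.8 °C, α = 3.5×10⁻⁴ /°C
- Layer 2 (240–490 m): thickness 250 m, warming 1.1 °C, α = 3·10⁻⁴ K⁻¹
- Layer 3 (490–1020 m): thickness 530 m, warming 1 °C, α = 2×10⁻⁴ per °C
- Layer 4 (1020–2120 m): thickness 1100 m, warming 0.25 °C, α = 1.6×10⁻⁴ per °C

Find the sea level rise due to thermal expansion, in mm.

Layer 1: 240 × 3.5×10⁻⁴ × 1.8 = 0.15120 m
240–490 m: 3×10⁻⁴ × 250 × 1.1 = 0.08250 m
490–1020 m: 530 × 2×10⁻⁴ × 1 = 0.10600 m
1.6×10⁻⁴ × 1100 × 0.25 = 0.04400 m
Δh = 0.15120 + 0.08250 + 0.10600 + 0.04400 = 0.38370 m ≈ 384 mm

about 384 mm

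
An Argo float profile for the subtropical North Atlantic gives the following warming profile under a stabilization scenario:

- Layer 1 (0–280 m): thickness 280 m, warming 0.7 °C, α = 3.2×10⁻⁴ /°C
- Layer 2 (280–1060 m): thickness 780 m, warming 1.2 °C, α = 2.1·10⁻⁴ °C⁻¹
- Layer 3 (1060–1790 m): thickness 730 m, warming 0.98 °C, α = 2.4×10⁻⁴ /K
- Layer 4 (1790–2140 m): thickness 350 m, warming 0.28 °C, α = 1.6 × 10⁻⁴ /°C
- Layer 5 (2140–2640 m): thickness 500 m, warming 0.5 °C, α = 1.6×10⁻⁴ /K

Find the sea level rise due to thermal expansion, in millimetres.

487 mm

0–280 m: 0.7 × 3.2×10⁻⁴ × 280 = 0.06272 m
2.1×10⁻⁴ × 780 × 1.2 = 0.19656 m
0.98 × 730 × 2.4×10⁻⁴ = 0.171696 m
1790–2140 m: 350 × 0.28 × 1.6×10⁻⁴ = 0.01568 m
0.5 × 500 × 1.6×10⁻⁴ = 0.04000 m
Δh = 0.06272 + 0.19656 + 0.171696 + 0.01568 + 0.04000 = 0.486656 m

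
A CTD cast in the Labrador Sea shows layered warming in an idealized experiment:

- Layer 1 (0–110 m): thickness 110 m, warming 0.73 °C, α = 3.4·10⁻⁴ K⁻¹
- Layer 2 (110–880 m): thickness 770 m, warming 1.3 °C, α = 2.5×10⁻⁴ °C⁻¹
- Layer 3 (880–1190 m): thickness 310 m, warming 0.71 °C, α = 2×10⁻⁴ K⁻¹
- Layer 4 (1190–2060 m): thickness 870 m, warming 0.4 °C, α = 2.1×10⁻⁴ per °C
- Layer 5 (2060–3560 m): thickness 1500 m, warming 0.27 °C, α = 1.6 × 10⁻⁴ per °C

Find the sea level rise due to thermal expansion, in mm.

460 mm of thermosteric rise

0.73 × 3.4×10⁻⁴ × 110 = 0.027302 m
Layer 2: 1.3 × 2.5×10⁻⁴ × 770 = 0.25025 m
310 × 0.71 × 2×10⁻⁴ = 0.04402 m
1190–2060 m: 2.1×10⁻⁴ × 0.4 × 870 = 0.07308 m
2060–3560 m: 1500 × 0.27 × 1.6×10⁻⁴ = 0.06480 m
Δh = 0.027302 + 0.25025 + 0.04402 + 0.07308 + 0.06480 = 0.459452 m ≈ 460 mm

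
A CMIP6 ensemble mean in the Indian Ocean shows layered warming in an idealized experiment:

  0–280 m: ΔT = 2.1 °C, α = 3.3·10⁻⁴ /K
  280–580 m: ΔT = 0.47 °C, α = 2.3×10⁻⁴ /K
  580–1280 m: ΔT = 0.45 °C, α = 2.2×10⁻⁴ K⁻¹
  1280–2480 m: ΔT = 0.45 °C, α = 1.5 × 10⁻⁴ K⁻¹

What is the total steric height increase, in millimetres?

Δh = 380 mm

0–280 m: 280 × 3.3×10⁻⁴ × 2.1 = 0.19404 m
2.3×10⁻⁴ × 300 × 0.47 = 0.03243 m
Layer 3: 0.45 × 700 × 2.2×10⁻⁴ = 0.06930 m
Layer 4: 1.5×10⁻⁴ × 1200 × 0.45 = 0.08100 m
Δh = 0.19404 + 0.03243 + 0.06930 + 0.08100 = 0.37677 m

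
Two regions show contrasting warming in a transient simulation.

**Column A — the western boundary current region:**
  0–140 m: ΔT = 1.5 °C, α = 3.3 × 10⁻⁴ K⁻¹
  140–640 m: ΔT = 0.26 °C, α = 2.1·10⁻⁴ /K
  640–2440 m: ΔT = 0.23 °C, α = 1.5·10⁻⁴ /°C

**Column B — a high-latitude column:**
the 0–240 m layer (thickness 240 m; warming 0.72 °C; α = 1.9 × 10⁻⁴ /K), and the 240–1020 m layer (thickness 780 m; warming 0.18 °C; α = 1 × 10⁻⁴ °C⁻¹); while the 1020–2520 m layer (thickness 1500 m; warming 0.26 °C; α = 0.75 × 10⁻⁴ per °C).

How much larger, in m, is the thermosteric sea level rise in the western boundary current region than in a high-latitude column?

A Layer 1: 140 × 1.5 × 3.3×10⁻⁴ = 0.06930 m
A 500 × 0.26 × 2.1×10⁻⁴ = 0.02730 m
A Layer 3: 0.23 × 1800 × 1.5×10⁻⁴ = 0.06210 m
A total: 0.15870 m
B Layer 1: 1.9×10⁻⁴ × 240 × 0.72 = 0.032832 m
B Layer 2: 0.18 × 1×10⁻⁴ × 780 = 0.01404 m
B 1020–2520 m: 1500 × 0.26 × 0.75×10⁻⁴ = 0.02925 m
B total: 0.076122 m
Difference: 0.15870 − 0.076122 = 0.082578 m

Δh_A − Δh_B ≈ 0.083 m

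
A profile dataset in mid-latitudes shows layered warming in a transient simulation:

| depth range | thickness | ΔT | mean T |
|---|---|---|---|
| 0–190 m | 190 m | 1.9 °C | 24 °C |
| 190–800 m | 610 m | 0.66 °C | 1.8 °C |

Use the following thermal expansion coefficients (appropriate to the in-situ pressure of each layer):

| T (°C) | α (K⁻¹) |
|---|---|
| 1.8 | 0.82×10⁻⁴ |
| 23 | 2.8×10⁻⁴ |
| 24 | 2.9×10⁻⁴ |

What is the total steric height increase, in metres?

0.138 m of thermosteric rise

Layer 1 at 24 °C → α = 2.9×10⁻⁴ K⁻¹
Layer 2 at 1.8 °C → α = 0.82×10⁻⁴ K⁻¹
1.9 × 190 × 2.9×10⁻⁴ = 0.10469 m
0.82×10⁻⁴ × 0.66 × 610 = 0.0330132 m
Δh = 0.10469 + 0.0330132 = 0.1377032 m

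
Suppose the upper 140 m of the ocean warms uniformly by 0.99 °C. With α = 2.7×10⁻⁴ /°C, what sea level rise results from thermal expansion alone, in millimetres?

37.4 mm

Δh = αΔT·H = 2.7×10⁻⁴ × 0.99 × 140 = 0.037422 m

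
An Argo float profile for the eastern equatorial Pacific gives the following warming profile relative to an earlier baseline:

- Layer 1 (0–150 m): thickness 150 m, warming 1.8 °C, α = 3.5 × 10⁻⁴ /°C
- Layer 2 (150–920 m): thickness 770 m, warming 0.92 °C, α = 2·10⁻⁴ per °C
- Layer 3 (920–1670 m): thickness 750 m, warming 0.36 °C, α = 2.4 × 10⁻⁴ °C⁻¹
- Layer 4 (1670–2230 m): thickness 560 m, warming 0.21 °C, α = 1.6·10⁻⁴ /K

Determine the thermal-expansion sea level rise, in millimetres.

1.8 × 3.5×10⁻⁴ × 150 = 0.09450 m
150–920 m: 2×10⁻⁴ × 0.92 × 770 = 0.14168 m
2.4×10⁻⁴ × 0.36 × 750 = 0.06480 m
Layer 4: 560 × 0.21 × 1.6×10⁻⁴ = 0.018816 m
Δh = 0.09450 + 0.14168 + 0.06480 + 0.018816 = 0.319796 m

320 mm of thermosteric rise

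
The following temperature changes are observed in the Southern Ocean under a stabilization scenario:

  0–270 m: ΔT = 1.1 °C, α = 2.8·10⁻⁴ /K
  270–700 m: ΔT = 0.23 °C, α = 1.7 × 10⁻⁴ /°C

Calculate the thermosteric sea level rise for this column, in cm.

Layer 1: 1.1 × 2.8×10⁻⁴ × 270 = 0.08316 m
1.7×10⁻⁴ × 0.23 × 430 = 0.016813 m
Δh = 0.08316 + 0.016813 = 0.099973 m

10.0 cm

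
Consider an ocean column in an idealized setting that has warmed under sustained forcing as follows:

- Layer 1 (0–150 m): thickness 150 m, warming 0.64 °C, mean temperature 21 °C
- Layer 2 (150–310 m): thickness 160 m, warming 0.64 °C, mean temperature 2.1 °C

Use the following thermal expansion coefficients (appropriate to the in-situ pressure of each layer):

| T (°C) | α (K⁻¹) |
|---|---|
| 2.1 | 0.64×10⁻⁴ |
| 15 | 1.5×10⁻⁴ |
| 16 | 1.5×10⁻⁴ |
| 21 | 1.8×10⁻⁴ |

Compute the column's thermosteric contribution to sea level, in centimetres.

Layer 1 at 21 °C → α = 1.8×10⁻⁴ K⁻¹
Layer 2 at 2.1 °C → α = 0.64×10⁻⁴ K⁻¹
0–150 m: 0.64 × 1.8×10⁻⁴ × 150 = 0.01728 m
Layer 2: 0.64 × 160 × 0.64×10⁻⁴ = 0.0065536 m
Δh = 0.01728 + 0.0065536 = 0.0238336 m

Δh ≈ 2.4 cm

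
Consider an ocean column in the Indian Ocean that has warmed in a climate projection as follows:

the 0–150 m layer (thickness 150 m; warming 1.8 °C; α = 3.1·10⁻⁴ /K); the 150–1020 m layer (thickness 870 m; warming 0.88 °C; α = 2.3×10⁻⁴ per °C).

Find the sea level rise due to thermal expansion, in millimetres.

150 × 1.8 × 3.1×10⁻⁴ = 0.08370 m
2.3×10⁻⁴ × 0.88 × 870 = 0.176088 m
Δh = 0.08370 + 0.176088 = 0.259788 m

260 mm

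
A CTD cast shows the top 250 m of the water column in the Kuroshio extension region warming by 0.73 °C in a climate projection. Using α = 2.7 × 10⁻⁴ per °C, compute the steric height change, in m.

0.0493 m

Δh = αΔT·H = 2.7×10⁻⁴ × 0.73 × 250 = 0.049275 m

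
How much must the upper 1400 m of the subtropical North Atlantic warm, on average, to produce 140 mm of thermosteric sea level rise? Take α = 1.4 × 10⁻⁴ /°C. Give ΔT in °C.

about 0.714 °C

ΔT = Δh/(αH) = 0.14 / (1.4×10⁻⁴ × 1400) ≈ 0.7143 °C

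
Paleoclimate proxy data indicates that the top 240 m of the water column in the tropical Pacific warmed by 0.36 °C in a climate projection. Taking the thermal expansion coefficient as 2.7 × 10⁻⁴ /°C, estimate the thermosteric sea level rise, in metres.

Δh ≈ 0.023 m

Δh = αΔT·H = 2.7×10⁻⁴ × 0.36 × 240 = 0.023328 m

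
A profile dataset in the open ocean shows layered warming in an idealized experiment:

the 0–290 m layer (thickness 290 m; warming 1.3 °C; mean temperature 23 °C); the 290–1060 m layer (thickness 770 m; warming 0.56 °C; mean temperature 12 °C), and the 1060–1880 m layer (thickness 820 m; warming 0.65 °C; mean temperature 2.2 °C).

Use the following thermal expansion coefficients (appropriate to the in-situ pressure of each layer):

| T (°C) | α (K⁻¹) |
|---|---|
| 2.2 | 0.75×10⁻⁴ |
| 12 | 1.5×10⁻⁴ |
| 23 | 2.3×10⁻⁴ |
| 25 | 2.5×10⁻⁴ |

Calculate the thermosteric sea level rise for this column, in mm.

190 mm

Layer 1 at 23 °C → α = 2.3×10⁻⁴ K⁻¹
Layer 2 at 12 °C → α = 1.5×10⁻⁴ K⁻¹
Layer 3 at 2.2 °C → α = 0.75×10⁻⁴ K⁻¹
290 × 1.3 × 2.3×10⁻⁴ = 0.08671 m
770 × 0.56 × 1.5×10⁻⁴ = 0.06468 m
0.75×10⁻⁴ × 820 × 0.65 = 0.039975 m
Δh = 0.08671 + 0.06468 + 0.039975 = 0.191365 m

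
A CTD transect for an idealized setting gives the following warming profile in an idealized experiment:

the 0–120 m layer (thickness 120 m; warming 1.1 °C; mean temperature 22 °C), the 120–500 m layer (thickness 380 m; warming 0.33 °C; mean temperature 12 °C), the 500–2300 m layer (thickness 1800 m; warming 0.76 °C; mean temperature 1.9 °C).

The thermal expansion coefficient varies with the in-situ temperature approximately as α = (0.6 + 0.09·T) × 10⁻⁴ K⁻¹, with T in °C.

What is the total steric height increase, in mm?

Δh ≈ 160 mm

Layer 1: α = (0.6 + 0.09×22)×10⁻⁴ = 2.58×10⁻⁴ K⁻¹
Layer 2: α = (0.6 + 0.09×12)×10⁻⁴ = 1.68×10⁻⁴ K⁻¹
Layer 3: α = (0.6 + 0.09×1.9)×10⁻⁴ = 0.771×10⁻⁴ K⁻¹
120 × 2.58×10⁻⁴ × 1.1 = 0.034056 m
120–500 m: 1.68×10⁻⁴ × 380 × 0.33 = 0.0210672 m
0.76 × 1800 × 0.771×10⁻⁴ = 0.1054728 m
Δh = 0.034056 + 0.0210672 + 0.1054728 = 0.160596 m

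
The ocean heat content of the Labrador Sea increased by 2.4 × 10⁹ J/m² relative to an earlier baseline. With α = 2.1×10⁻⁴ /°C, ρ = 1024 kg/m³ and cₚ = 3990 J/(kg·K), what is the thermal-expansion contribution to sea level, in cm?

Δh = αQ/(ρcₚ) = 2.1×10⁻⁴ × 2.4×10⁹ / (1024 × 3990) ≈ 0.12336 m

12.3 cm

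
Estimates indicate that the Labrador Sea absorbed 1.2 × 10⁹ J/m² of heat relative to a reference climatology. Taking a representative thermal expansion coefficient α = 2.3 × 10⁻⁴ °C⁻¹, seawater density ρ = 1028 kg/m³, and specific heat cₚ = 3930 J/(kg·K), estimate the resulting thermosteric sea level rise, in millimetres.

Δh = 68.3 mm

Δh = αQ/(ρcₚ) = 2.3×10⁻⁴ × 1.2×10⁹ / (1028 × 3930) ≈ 0.068316 m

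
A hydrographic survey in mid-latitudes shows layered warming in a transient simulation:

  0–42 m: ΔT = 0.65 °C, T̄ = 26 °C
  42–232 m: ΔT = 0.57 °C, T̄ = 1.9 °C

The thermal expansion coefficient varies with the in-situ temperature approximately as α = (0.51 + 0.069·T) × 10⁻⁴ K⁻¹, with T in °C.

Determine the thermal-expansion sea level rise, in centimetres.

Δh = 1.32 cm

Layer 1: α = (0.51 + 0.069×26)×10⁻⁴ = 2.304×10⁻⁴ K⁻¹
Layer 2: α = (0.51 + 0.069×1.9)×10⁻⁴ = 0.6411×10⁻⁴ K⁻¹
Layer 1: 0.65 × 42 × 2.304×10⁻⁴ = 0.00628992 m
42–232 m: 0.6411×10⁻⁴ × 190 × 0.57 = 0.006943113 m
Δh = 0.00628992 + 0.006943113 = 0.013233033 m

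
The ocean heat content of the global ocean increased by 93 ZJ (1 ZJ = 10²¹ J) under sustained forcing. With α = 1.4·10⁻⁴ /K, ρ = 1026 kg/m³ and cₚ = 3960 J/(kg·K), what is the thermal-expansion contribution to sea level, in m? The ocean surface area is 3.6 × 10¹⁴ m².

Δh = 0.00890 m

Per unit area: Q = 93×10²¹ / (3.6×10¹⁴) ≈ 2.583×10⁸ J/m²
Δh = αQ/(ρcₚ) = 1.4×10⁻⁴ × 2.583×10⁸ / (1026 × 3960) ≈ 0.0089004 m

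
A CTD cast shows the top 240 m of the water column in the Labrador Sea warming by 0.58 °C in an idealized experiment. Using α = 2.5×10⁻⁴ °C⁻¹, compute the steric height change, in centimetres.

Δh = αΔT·H = 2.5×10⁻⁴ × 0.58 × 240 = 0.03480 m

Δh ≈ 3.5 cm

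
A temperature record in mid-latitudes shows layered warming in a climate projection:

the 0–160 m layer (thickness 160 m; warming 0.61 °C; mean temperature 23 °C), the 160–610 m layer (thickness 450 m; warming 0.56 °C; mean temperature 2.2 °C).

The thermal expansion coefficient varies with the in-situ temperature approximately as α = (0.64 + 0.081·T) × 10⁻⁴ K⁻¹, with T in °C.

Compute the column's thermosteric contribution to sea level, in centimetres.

Layer 1: α = (0.64 + 0.081×23)×10⁻⁴ = 2.503×10⁻⁴ K⁻¹
Layer 2: α = (0.64 + 0.081×2.2)×10⁻⁴ = 0.8182×10⁻⁴ K⁻¹
0–160 m: 2.503×10⁻⁴ × 160 × 0.61 = 0.02442928 m
160–610 m: 450 × 0.8182×10⁻⁴ × 0.56 = 0.02061864 m
Δh = 0.02442928 + 0.02061864 = 0.04504792 m

Δh ≈ 4.5 cm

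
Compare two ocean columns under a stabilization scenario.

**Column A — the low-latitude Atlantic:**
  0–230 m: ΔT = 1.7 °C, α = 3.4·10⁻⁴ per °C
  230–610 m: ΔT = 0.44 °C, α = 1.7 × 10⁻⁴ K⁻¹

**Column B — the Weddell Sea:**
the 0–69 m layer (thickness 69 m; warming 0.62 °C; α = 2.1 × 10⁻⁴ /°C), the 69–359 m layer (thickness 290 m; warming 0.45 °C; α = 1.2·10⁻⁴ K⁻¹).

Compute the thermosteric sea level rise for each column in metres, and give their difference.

A 0–230 m: 3.4×10⁻⁴ × 230 × 1.7 = 0.13294 m
A 1.7×10⁻⁴ × 0.44 × 380 = 0.028424 m
A total: 0.161364 m
B 0–69 m: 2.1×10⁻⁴ × 69 × 0.62 = 0.0089838 m
B Layer 2: 1.2×10⁻⁴ × 0.45 × 290 = 0.01566 m
B total: 0.0246438 m
Difference: 0.161364 − 0.0246438 = 0.1367202 m

A: 0.16 m; B: 0.025 m; difference 0.14 m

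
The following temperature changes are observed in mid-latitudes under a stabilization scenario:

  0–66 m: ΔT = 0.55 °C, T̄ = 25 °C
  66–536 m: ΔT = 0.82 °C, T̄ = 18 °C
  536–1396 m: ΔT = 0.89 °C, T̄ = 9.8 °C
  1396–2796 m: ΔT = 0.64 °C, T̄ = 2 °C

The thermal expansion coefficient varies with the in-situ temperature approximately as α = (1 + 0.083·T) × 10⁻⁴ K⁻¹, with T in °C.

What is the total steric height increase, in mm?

Layer 1: α = (1 + 0.083×25)×10⁻⁴ = 3.075×10⁻⁴ K⁻¹
Layer 2: α = (1 + 0.083×18)×10⁻⁴ = 2.494×10⁻⁴ K⁻¹
Layer 3: α = (1 + 0.083×9.8)×10⁻⁴ = 1.8134×10⁻⁴ K⁻¹
Layer 4: α = (1 + 0.083×2)×10⁻⁴ = 1.166×10⁻⁴ K⁻¹
Layer 1: 0.55 × 3.075×10⁻⁴ × 66 = 0.01116225 m
66–536 m: 2.494×10⁻⁴ × 470 × 0.82 = 0.09611876 m
0.89 × 860 × 1.8134×10⁻⁴ = 0.138797636 m
0.64 × 1400 × 1.166×10⁻⁴ = 0.1044736 m
Δh = 0.01116225 + 0.09611876 + 0.138797636 + 0.1044736 = 0.350552246 m

Δh ≈ 351 mm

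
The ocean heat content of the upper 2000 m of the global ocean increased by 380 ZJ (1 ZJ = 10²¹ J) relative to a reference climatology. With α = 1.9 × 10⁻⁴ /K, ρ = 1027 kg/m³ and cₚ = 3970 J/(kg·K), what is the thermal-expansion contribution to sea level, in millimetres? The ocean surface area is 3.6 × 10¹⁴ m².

Per unit area: Q = 380×10²¹ / (3.6×10¹⁴) ≈ 1.056×10⁹ J/m²
Δh = αQ/(ρcₚ) = 1.9×10⁻⁴ × 1.056×10⁹ / (1027 × 3970) ≈ 0.04921 m

Δh ≈ 49.2 mm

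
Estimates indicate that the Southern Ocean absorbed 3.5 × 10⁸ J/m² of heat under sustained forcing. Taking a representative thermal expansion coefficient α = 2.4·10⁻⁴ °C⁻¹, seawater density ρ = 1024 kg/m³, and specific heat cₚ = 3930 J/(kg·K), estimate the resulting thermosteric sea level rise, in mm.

Δh = 21 mm

Δh = αQ/(ρcₚ) = 2.4×10⁻⁴ × 3.5×10⁸ / (1024 × 3930) ≈ 0.020873 m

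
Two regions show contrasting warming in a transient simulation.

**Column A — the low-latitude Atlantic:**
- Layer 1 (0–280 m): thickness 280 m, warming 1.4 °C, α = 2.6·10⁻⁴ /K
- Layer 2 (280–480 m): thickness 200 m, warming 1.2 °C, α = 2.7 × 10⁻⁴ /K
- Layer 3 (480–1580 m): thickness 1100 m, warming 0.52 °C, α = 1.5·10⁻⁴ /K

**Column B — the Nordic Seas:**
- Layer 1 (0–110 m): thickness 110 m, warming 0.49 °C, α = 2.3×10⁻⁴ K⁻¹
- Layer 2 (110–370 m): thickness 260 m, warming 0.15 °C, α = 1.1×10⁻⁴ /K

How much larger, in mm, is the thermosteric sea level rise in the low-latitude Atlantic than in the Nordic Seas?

A 0–280 m: 280 × 1.4 × 2.6×10⁻⁴ = 0.10192 m
A Layer 2: 1.2 × 2.7×10⁻⁴ × 200 = 0.06480 m
A 480–1580 m: 1100 × 1.5×10⁻⁴ × 0.52 = 0.08580 m
A total: 0.25252 m
B 0.49 × 110 × 2.3×10⁻⁴ = 0.012397 m
B 110–370 m: 1.1×10⁻⁴ × 260 × 0.15 = 0.00429 m
B total: 0.016687 m
Difference: 0.25252 − 0.016687 = 0.235833 m

236 mm larger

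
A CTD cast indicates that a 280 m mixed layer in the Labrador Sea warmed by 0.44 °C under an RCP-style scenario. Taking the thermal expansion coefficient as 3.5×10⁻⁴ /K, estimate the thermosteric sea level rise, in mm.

43 mm of thermosteric rise

Δh = αΔT·H = 3.5×10⁻⁴ × 0.44 × 280 = 0.04312 m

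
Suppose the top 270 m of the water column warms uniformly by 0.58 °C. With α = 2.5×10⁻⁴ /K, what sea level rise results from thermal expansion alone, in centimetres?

3.9 cm of thermosteric rise

Δh = αΔT·H = 2.5×10⁻⁴ × 0.58 × 270 = 0.03915 m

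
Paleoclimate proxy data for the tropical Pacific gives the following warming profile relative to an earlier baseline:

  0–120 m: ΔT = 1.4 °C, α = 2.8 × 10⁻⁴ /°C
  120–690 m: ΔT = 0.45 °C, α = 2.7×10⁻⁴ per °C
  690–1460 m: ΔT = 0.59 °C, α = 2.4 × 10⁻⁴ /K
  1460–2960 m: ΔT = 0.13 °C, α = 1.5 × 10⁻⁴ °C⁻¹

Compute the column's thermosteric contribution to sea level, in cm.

Δh = 25.5 cm

0–120 m: 120 × 1.4 × 2.8×10⁻⁴ = 0.04704 m
120–690 m: 570 × 2.7×10⁻⁴ × 0.45 = 0.069255 m
Layer 3: 2.4×10⁻⁴ × 0.59 × 770 = 0.109032 m
1500 × 0.13 × 1.5×10⁻⁴ = 0.02925 m
Δh = 0.04704 + 0.069255 + 0.109032 + 0.02925 = 0.254577 m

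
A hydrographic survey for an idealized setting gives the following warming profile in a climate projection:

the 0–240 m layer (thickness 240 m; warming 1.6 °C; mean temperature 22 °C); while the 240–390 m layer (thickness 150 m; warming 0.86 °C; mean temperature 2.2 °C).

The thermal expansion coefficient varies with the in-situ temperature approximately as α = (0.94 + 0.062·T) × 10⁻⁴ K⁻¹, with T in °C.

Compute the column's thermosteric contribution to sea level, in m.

Δh ≈ 0.102 m

Layer 1: α = (0.94 + 0.062×22)×10⁻⁴ = 2.304×10⁻⁴ K⁻¹
Layer 2: α = (0.94 + 0.062×2.2)×10⁻⁴ = 1.0764×10⁻⁴ K⁻¹
Layer 1: 240 × 1.6 × 2.304×10⁻⁴ = 0.0884736 m
Layer 2: 0.86 × 1.0764×10⁻⁴ × 150 = 0.01388556 m
Δh = 0.0884736 + 0.01388556 = 0.10235916 m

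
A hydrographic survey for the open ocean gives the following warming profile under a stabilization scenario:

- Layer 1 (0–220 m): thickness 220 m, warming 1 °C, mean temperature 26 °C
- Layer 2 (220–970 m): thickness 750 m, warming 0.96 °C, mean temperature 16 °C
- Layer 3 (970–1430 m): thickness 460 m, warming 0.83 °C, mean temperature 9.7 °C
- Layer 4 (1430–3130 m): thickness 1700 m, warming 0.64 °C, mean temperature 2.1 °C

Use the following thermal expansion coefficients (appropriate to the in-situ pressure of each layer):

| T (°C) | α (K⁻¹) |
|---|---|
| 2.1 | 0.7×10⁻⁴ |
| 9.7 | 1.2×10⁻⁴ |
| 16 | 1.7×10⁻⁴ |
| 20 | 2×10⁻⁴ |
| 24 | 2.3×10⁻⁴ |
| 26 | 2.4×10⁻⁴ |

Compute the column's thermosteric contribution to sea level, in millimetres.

Layer 1 at 26 °C → α = 2.4×10⁻⁴ K⁻¹
Layer 2 at 16 °C → α = 1.7×10⁻⁴ K⁻¹
Layer 3 at 9.7 °C → α = 1.2×10⁻⁴ K⁻¹
Layer 4 at 2.1 °C → α = 0.7×10⁻⁴ K⁻¹
0–220 m: 220 × 2.4×10⁻⁴ × 1 = 0.05280 m
220–970 m: 750 × 1.7×10⁻⁴ × 0.96 = 0.12240 m
Layer 3: 1.2×10⁻⁴ × 460 × 0.83 = 0.045816 m
0.64 × 1700 × 0.7×10⁻⁴ = 0.07616 m
Δh = 0.05280 + 0.12240 + 0.045816 + 0.07616 = 0.297176 m

297 mm of thermosteric rise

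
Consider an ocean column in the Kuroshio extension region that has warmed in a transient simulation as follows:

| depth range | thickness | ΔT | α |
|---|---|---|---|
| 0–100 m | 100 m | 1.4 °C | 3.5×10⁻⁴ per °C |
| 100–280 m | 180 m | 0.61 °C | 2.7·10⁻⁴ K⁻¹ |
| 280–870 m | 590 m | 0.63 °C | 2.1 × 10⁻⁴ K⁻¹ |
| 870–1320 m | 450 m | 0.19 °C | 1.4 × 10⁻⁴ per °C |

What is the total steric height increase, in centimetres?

Layer 1: 100 × 1.4 × 3.5×10⁻⁴ = 0.04900 m
100–280 m: 0.61 × 180 × 2.7×10⁻⁴ = 0.029646 m
280–870 m: 2.1×10⁻⁴ × 590 × 0.63 = 0.078057 m
0.19 × 450 × 1.4×10⁻⁴ = 0.01197 m
Δh = 0.04900 + 0.029646 + 0.078057 + 0.01197 = 0.168673 m

17 cm of thermosteric rise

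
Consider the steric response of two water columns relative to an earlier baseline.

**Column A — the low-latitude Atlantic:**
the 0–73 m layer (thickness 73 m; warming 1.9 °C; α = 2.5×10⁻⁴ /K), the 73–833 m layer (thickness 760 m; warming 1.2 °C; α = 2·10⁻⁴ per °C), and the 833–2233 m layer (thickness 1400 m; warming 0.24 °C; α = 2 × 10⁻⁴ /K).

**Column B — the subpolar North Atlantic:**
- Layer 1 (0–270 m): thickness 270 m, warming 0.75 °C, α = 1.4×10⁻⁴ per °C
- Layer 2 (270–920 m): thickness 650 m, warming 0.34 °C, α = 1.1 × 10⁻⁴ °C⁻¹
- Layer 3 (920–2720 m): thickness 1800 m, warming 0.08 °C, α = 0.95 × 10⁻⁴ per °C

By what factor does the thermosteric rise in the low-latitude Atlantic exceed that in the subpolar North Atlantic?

a factor of 4.3

A 2.5×10⁻⁴ × 73 × 1.9 = 0.034675 m
A Layer 2: 2×10⁻⁴ × 760 × 1.2 = 0.18240 m
A 833–2233 m: 2×10⁻⁴ × 0.24 × 1400 = 0.06720 m
A total: 0.284275 m
B 0–270 m: 0.75 × 270 × 1.4×10⁻⁴ = 0.02835 m
B Layer 2: 0.34 × 650 × 1.1×10⁻⁴ = 0.02431 m
B 920–2720 m: 0.08 × 1800 × 0.95×10⁻⁴ = 0.01368 m
B total: 0.06634 m
Ratio: 0.284275 / 0.06634 ≈ 4.285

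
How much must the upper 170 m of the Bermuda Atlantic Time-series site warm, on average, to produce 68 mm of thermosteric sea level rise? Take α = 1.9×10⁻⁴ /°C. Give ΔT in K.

ΔT = Δh/(αH) = 0.068 / (1.9×10⁻⁴ × 170) ≈ 2.105 K

2.11 K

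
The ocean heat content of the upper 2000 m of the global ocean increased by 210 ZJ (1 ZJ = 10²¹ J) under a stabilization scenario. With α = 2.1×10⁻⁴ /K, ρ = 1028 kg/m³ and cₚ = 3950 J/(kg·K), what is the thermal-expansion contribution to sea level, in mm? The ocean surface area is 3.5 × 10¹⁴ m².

Per unit area: Q = 210×10²¹ / (3.5×10¹⁴) = 6×10⁸ J/m²
Δh = αQ/(ρcₚ) = 2.1×10⁻⁴ × 6×10⁸ / (1028 × 3950) ≈ 0.03103 m

Δh ≈ 31.0 mm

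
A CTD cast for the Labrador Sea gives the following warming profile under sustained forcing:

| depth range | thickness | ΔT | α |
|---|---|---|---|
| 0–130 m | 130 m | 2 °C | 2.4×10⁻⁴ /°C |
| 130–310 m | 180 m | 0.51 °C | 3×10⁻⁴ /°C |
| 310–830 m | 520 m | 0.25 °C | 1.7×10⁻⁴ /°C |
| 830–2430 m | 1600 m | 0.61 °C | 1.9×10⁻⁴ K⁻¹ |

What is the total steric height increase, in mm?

130 × 2 × 2.4×10⁻⁴ = 0.06240 m
130–310 m: 3×10⁻⁴ × 180 × 0.51 = 0.02754 m
Layer 3: 520 × 1.7×10⁻⁴ × 0.25 = 0.02210 m
1.9×10⁻⁴ × 1600 × 0.61 = 0.18544 m
Δh = 0.06240 + 0.02754 + 0.02210 + 0.18544 = 0.29748 m

Δh = 297 mm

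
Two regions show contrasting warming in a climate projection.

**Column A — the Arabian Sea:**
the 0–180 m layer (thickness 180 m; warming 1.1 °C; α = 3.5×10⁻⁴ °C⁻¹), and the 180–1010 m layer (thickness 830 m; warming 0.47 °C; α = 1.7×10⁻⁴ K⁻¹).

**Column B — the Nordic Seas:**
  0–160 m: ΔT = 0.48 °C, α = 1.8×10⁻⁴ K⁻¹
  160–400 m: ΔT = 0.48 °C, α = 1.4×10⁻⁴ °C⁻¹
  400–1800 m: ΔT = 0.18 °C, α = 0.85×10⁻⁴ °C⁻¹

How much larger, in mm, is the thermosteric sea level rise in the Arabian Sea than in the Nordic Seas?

84.2 mm larger

A Layer 1: 3.5×10⁻⁴ × 1.1 × 180 = 0.06930 m
A Layer 2: 1.7×10⁻⁴ × 0.47 × 830 = 0.066317 m
A total: 0.135617 m
B 0–160 m: 160 × 1.8×10⁻⁴ × 0.48 = 0.013824 m
B Layer 2: 1.4×10⁻⁴ × 240 × 0.48 = 0.016128 m
B 400–1800 m: 0.18 × 1400 × 0.85×10⁻⁴ = 0.02142 m
B total: 0.051372 m
Difference: 0.135617 − 0.051372 = 0.084245 m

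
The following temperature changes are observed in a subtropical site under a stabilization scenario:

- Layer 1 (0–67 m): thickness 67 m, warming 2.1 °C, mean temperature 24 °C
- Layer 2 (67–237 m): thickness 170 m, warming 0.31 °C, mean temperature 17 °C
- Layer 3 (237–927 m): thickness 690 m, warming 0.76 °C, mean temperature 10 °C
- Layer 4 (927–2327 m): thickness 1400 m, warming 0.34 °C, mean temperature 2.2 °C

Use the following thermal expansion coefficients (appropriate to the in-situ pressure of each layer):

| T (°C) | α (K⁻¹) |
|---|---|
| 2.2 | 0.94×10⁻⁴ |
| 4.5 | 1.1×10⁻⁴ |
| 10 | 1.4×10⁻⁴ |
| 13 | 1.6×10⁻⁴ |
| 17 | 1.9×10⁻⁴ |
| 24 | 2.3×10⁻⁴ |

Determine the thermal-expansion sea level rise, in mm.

Layer 1 at 24 °C → α = 2.3×10⁻⁴ K⁻¹
Layer 2 at 17 °C → α = 1.9×10⁻⁴ K⁻¹
Layer 3 at 10 °C → α = 1.4×10⁻⁴ K⁻¹
Layer 4 at 2.2 °C → α = 0.94×10⁻⁴ K⁻¹
0–67 m: 67 × 2.1 × 2.3×10⁻⁴ = 0.032361 m
170 × 1.9×10⁻⁴ × 0.31 = 0.010013 m
237–927 m: 1.4×10⁻⁴ × 0.76 × 690 = 0.073416 m
0.34 × 0.94×10⁻⁴ × 1400 = 0.044744 m
Δh = 0.032361 + 0.010013 + 0.073416 + 0.044744 = 0.160534 m ≈ 160 mm

160 mm of thermosteric rise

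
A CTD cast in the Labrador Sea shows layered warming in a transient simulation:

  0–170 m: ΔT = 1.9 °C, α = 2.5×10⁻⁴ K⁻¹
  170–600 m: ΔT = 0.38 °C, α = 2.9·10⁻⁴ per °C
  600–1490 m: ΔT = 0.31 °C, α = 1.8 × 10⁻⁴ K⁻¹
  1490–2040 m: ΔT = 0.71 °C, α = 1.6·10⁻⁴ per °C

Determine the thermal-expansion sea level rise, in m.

0–170 m: 2.5×10⁻⁴ × 170 × 1.9 = 0.08075 m
430 × 2.9×10⁻⁴ × 0.38 = 0.047386 m
Layer 3: 0.31 × 1.8×10⁻⁴ × 890 = 0.049662 m
Layer 4: 550 × 1.6×10⁻⁴ × 0.71 = 0.06248 m
Δh = 0.08075 + 0.047386 + 0.049662 + 0.06248 = 0.240278 m ≈ 0.240 m

0.240 m of thermosteric rise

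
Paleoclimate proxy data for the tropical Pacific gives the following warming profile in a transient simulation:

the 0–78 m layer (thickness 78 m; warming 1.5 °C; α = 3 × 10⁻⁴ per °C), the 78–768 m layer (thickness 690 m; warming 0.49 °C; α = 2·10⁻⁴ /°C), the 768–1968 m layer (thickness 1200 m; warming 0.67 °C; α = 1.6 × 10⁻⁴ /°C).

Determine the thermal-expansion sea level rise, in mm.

231 mm of thermosteric rise

Layer 1: 1.5 × 3×10⁻⁴ × 78 = 0.03510 m
690 × 0.49 × 2×10⁻⁴ = 0.06762 m
0.67 × 1200 × 1.6×10⁻⁴ = 0.12864 m
Δh = 0.03510 + 0.06762 + 0.12864 = 0.23136 m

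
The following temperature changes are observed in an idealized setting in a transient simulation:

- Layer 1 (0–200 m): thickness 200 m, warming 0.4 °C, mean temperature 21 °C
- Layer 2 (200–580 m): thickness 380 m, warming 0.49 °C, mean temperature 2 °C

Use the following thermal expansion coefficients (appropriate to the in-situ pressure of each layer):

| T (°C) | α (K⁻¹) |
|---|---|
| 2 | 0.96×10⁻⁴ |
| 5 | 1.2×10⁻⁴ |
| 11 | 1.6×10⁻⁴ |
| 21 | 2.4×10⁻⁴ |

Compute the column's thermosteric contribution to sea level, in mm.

about 37.1 mm

Layer 1 at 21 °C → α = 2.4×10⁻⁴ K⁻¹
Layer 2 at 2 °C → α = 0.96×10⁻⁴ K⁻¹
Layer 1: 2.4×10⁻⁴ × 200 × 0.4 = 0.01920 m
200–580 m: 0.49 × 0.96×10⁻⁴ × 380 = 0.0178752 m
Δh = 0.01920 + 0.0178752 = 0.0370752 m ≈ 37.1 mm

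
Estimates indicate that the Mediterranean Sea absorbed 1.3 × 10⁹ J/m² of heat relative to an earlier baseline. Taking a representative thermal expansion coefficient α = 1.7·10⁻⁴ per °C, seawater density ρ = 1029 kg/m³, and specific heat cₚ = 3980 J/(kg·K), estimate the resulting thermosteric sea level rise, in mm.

Δh = αQ/(ρcₚ) = 1.7×10⁻⁴ × 1.3×10⁹ / (1029 × 3980) ≈ 0.053963 m

54.0 mm of thermosteric rise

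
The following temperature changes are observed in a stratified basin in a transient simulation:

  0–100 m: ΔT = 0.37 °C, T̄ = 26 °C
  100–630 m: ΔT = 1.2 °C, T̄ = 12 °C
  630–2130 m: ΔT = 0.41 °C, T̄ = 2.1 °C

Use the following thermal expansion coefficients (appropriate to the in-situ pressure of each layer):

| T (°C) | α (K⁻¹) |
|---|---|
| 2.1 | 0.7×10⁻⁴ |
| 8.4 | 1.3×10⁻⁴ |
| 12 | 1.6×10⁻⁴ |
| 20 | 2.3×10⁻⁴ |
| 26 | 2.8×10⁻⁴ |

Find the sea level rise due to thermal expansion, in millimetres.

155 mm

Layer 1 at 26 °C → α = 2.8×10⁻⁴ K⁻¹
Layer 2 at 12 °C → α = 1.6×10⁻⁴ K⁻¹
Layer 3 at 2.1 °C → α = 0.7×10⁻⁴ K⁻¹
2.8×10⁻⁴ × 100 × 0.37 = 0.01036 m
100–630 m: 1.2 × 530 × 1.6×10⁻⁴ = 0.10176 m
1500 × 0.7×10⁻⁴ × 0.41 = 0.04305 m
Δh = 0.01036 + 0.10176 + 0.04305 = 0.15517 m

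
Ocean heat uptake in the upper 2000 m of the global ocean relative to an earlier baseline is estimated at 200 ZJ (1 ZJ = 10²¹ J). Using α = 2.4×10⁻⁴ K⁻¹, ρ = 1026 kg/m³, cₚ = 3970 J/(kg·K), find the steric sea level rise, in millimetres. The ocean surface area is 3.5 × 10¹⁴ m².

Per unit area: Q = 200×10²¹ / (3.5×10¹⁴) ≈ 5.714×10⁸ J/m²
Δh = αQ/(ρcₚ) = 2.4×10⁻⁴ × 5.714×10⁸ / (1026 × 3970) ≈ 0.033668 m

34 mm of thermosteric rise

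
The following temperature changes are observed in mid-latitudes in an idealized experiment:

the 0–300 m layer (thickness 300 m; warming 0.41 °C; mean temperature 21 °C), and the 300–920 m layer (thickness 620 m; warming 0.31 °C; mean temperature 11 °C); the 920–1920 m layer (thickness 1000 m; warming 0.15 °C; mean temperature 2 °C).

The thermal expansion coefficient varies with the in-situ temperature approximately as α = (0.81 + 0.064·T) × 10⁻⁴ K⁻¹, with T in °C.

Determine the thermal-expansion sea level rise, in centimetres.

Layer 1: α = (0.81 + 0.064×21)×10⁻⁴ = 2.154×10⁻⁴ K⁻¹
Layer 2: α = (0.81 + 0.064×11)×10⁻⁴ = 1.514×10⁻⁴ K⁻¹
Layer 3: α = (0.81 + 0.064×2)×10⁻⁴ = 0.938×10⁻⁴ K⁻¹
0–300 m: 2.154×10⁻⁴ × 300 × 0.41 = 0.0264942 m
300–920 m: 620 × 1.514×10⁻⁴ × 0.31 = 0.02909908 m
Layer 3: 0.15 × 1000 × 0.938×10⁻⁴ = 0.01407 m
Δh = 0.0264942 + 0.02909908 + 0.01407 = 0.06966328 m

6.97 cm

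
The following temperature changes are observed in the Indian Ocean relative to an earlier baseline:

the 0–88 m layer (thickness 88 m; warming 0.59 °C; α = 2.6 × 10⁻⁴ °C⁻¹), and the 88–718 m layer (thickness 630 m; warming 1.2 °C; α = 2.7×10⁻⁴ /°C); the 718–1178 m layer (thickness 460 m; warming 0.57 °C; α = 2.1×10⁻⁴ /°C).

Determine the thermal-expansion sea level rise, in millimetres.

Layer 1: 88 × 2.6×10⁻⁴ × 0.59 = 0.0134992 m
88–718 m: 630 × 2.7×10⁻⁴ × 1.2 = 0.20412 m
2.1×10⁻⁴ × 0.57 × 460 = 0.055062 m
Δh = 0.0134992 + 0.20412 + 0.055062 = 0.2726812 m ≈ 270 mm

Δh = 270 mm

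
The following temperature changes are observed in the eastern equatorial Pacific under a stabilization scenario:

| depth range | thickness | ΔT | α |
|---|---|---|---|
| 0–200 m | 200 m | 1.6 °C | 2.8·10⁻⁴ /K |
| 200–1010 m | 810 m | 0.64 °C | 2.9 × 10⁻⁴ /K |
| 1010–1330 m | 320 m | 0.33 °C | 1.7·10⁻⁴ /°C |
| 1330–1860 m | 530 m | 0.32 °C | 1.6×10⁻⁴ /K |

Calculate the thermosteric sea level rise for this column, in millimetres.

Δh ≈ 285 mm

200 × 2.8×10⁻⁴ × 1.6 = 0.08960 m
200–1010 m: 2.9×10⁻⁴ × 0.64 × 810 = 0.150336 m
1010–1330 m: 0.33 × 320 × 1.7×10⁻⁴ = 0.017952 m
1330–1860 m: 530 × 1.6×10⁻⁴ × 0.32 = 0.027136 m
Δh = 0.08960 + 0.150336 + 0.017952 + 0.027136 = 0.285024 m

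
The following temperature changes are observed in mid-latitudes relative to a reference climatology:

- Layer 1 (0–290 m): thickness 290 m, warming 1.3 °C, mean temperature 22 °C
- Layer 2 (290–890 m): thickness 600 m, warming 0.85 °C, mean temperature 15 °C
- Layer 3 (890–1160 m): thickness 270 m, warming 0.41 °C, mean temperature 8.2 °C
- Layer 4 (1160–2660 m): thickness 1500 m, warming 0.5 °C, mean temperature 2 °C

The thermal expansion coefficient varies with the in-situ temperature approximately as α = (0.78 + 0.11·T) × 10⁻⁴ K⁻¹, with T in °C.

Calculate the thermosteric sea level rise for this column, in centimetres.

Layer 1: α = (0.78 + 0.11×22)×10⁻⁴ = 3.2×10⁻⁴ K⁻¹
Layer 2: α = (0.78 + 0.11×15)×10⁻⁴ = 2.43×10⁻⁴ K⁻¹
Layer 3: α = (0.78 + 0.11×8.2)×10⁻⁴ = 1.682×10⁻⁴ K⁻¹
Layer 4: α = (0.78 + 0.11×2)×10⁻⁴ = 1×10⁻⁴ K⁻¹
3.2×10⁻⁴ × 1.3 × 290 = 0.12064 m
600 × 2.43×10⁻⁴ × 0.85 = 0.12393 m
1.682×10⁻⁴ × 270 × 0.41 = 0.01861974 m
1×10⁻⁴ × 1500 × 0.5 = 0.07500 m
Δh = 0.12064 + 0.12393 + 0.01861974 + 0.07500 = 0.33818974 m ≈ 33.8 cm

about 33.8 cm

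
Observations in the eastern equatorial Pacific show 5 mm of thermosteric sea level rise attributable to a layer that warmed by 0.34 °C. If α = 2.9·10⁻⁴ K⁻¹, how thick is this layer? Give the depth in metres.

about 50.7 m

H = Δh/(αΔT) = 0.005 / (2.9×10⁻⁴ × 0.34) ≈ 50.71 m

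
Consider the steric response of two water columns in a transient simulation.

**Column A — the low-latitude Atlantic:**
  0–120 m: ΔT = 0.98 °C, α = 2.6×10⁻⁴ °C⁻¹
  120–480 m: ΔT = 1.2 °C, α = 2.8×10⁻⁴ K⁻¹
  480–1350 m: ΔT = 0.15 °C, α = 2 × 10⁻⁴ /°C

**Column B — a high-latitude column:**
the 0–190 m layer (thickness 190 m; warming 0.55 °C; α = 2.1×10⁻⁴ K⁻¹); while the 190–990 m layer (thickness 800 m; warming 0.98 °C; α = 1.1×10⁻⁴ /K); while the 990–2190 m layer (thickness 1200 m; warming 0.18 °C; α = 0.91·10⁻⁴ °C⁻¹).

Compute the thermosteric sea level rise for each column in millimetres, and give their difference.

A 0–120 m: 2.6×10⁻⁴ × 0.98 × 120 = 0.030576 m
A 120–480 m: 2.8×10⁻⁴ × 1.2 × 360 = 0.12096 m
A 480–1350 m: 870 × 0.15 × 2×10⁻⁴ = 0.02610 m
A total: 0.177636 m
B Layer 1: 2.1×10⁻⁴ × 190 × 0.55 = 0.021945 m
B 800 × 0.98 × 1.1×10⁻⁴ = 0.08624 m
B 0.18 × 1200 × 0.91×10⁻⁴ = 0.019656 m
B total: 0.127841 m
Difference: 0.177636 − 0.127841 = 0.049795 m

A: 178 mm; B: 128 mm; difference 49.8 mm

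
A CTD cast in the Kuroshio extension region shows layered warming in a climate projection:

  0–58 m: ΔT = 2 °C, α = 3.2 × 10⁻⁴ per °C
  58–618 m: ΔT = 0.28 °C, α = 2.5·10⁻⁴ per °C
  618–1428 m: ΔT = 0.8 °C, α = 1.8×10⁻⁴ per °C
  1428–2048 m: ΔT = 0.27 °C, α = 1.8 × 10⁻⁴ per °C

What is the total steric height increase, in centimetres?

Δh ≈ 22.3 cm

2 × 58 × 3.2×10⁻⁴ = 0.03712 m
560 × 2.5×10⁻⁴ × 0.28 = 0.03920 m
Layer 3: 1.8×10⁻⁴ × 810 × 0.8 = 0.11664 m
620 × 1.8×10⁻⁴ × 0.27 = 0.030132 m
Δh = 0.03712 + 0.03920 + 0.11664 + 0.030132 = 0.223092 m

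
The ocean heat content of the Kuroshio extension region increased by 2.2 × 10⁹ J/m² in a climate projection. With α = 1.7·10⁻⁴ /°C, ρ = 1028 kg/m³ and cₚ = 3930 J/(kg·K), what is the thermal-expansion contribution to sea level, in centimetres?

Δh ≈ 9.26 cm

Δh = αQ/(ρcₚ) = 1.7×10⁻⁴ × 2.2×10⁹ / (1028 × 3930) ≈ 0.092573 m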